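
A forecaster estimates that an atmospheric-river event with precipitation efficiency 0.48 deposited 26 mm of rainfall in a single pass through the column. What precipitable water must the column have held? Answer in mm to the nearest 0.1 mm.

PW = rainfall / ε = 26 / 0.48 = 54.2 mm.

PW ≈ 54.2 mm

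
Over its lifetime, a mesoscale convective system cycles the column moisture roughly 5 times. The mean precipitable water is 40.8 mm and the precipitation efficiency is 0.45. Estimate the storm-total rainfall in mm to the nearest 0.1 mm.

Each cycle deposits ε × PW = 0.45 × 40.8 = 18.36 mm.
Over 5 cycles: 5 × 18.36 = 91.8 mm.

rainfall ≈ 91.8 mm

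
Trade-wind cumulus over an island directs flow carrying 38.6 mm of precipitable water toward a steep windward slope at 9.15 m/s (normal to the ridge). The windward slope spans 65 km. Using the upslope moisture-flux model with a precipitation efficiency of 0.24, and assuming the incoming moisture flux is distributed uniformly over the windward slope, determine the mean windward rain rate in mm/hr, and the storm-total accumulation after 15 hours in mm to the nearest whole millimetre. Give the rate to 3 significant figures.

Incoming column moisture flux per unit ridge length: F = V × PW = 9.15 × 38.6 = 353.19 mm·m/s.
Spread over the 65 km slope with efficiency ε = 0.24: R = ε·F/W = 0.24 × 353.19 / 65000 m = 1.304e-03 mm/s.
R = 1.304e-03 × 3600 = 4.69 mm/hr.
Over 15 h: total = 4.69 × 15 = 70.35 ≈ 70 mm.

R ≈ 4.69 mm/hr; total ≈ 70 mm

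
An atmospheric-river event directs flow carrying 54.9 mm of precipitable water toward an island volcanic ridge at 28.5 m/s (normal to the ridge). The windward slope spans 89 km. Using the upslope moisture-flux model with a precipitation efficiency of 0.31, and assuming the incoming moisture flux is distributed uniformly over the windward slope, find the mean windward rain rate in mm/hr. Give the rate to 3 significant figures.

R ≈ 19.6 mm/hr

Incoming column moisture flux per unit ridge length: F = V × PW = 28.5 × 54.9 = 1564.65 mm·m/s.
Spread over the 89 km slope with efficiency ε = 0.31: R = ε·F/W = 0.31 × 1564.65 / 89000 m = 5.450e-03 mm/s.
R = 5.450e-03 × 3600 = 19.6 mm/hr.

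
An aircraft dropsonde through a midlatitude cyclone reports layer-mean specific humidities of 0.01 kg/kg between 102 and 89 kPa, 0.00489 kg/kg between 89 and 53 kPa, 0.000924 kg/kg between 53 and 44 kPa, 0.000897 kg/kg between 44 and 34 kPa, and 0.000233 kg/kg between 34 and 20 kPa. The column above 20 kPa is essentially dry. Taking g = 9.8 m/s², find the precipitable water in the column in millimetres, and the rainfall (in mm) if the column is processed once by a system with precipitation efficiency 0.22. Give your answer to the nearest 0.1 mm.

PW ≈ 33.3 mm; rainfall ≈ 7.3 mm

Precipitable water is the column-integrated vapour mass per unit area: PW = (1/g) Σ q̄ Δp, with q in kg/kg and Δp in Pa (1 kg/m² of water = 1 mm).
Layer 102–89 kPa: Δp = 130 hPa = 13000 Pa, q̄ = 0.01 kg/kg → 0.01 × 13000 / 9.8 = 13.27 mm
Layer 89–53 kPa: Δp = 360 hPa = 36000 Pa, q̄ = 0.00489 kg/kg → 0.00489 × 36000 / 9.8 = 17.96 mm
Layer 53–44 kPa: Δp = 90 hPa = 9000 Pa, q̄ = 0.000924 kg/kg → 0.000924 × 9000 / 9.8 = 0.85 mm
Layer 44–34 kPa: Δp = 100 hPa = 10000 Pa, q̄ = 0.000897 kg/kg → 0.000897 × 10000 / 9.8 = 0.92 mm
Layer 34–20 kPa: Δp = 140 hPa = 14000 Pa, q̄ = 0.000233 kg/kg → 0.000233 × 14000 / 9.8 = 0.33 mm
PW = 13.27 + 17.96 + 0.85 + 0.92 + 0.33 = 33.33 ≈ 33.3 mm.
Rainfall = ε × PW = 0.22 × 33.3 = 7.3 mm.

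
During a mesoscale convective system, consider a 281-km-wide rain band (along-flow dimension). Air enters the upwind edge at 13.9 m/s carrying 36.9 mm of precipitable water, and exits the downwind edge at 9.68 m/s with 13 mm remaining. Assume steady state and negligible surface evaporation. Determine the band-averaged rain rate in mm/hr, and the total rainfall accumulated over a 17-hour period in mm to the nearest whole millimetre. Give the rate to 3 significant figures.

Column moisture flux per unit crosswind length is F = V × PW.
Inflow: F_in = 13.9 × 36.9 = 512.91 mm·m/s
Outflow: F_out = 9.68 × 13 = 125.84 mm·m/s
Steady-state rate R = (F_in − F_out)/L = (512.91 − 125.84) / 281000 m = 1.377e-03 mm/s.
R = 1.377e-03 × 3600 = 4.96 mm/hr.
Over 17 h: total = 4.96 × 17 = 84.32 ≈ 84 mm.

R ≈ 4.96 mm/hr; total ≈ 84 mm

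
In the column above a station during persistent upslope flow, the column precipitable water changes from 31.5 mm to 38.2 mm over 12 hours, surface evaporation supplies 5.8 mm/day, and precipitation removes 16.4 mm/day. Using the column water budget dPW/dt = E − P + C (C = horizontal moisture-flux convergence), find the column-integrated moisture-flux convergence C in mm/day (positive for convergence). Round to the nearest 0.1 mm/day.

C ≈ 24.0 mm/day

dPW/dt = (38.2 − 31.5) mm / (12/24 day) = +13.400 mm/day.
C = dPW/dt − E + P = (+13.400) − 5.8 + 16.4 = 24.0 mm/day.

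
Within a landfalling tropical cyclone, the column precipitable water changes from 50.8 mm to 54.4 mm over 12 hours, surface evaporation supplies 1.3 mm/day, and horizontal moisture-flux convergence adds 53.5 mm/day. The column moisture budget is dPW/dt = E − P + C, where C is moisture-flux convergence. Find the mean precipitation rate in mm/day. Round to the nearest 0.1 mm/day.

dPW/dt = (54.4 − 50.8) mm / (12/24 day) = +7.200 mm/day.
P = E + C − dPW/dt = 1.3 + (53.5) − (+7.200) = 47.6 mm/day.

P ≈ 47.6 mm/day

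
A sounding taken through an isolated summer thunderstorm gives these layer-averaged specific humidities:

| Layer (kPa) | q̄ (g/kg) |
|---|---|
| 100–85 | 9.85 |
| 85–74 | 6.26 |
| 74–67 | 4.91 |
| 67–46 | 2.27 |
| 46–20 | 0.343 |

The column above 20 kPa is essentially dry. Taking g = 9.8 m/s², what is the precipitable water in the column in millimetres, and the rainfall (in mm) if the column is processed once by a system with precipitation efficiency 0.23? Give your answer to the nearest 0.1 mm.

Precipitable water is the column-integrated vapour mass per unit area: PW = (1/g) Σ q̄ Δp, with q in kg/kg and Δp in Pa (1 kg/m² of water = 1 mm).
Layer 100–85 kPa: Δp = 150 hPa = 15000 Pa, q̄ = 0.00985 kg/kg → 0.00985 × 15000 / 9.8 = 15.08 mm
Layer 85–74 kPa: Δp = 110 hPa = 11000 Pa, q̄ = 0.00626 kg/kg → 0.00626 × 11000 / 9.8 = 7.03 mm
Layer 74–67 kPa: Δp = 70 hPa = 7000 Pa, q̄ = 0.00491 kg/kg → 0.00491 × 7000 / 9.8 = 3.51 mm
Layer 67–46 kPa: Δp = 210 hPa = 21000 Pa, q̄ = 0.00227 kg/kg → 0.00227 × 21000 / 9.8 = 4.86 mm
Layer 46–20 kPa: Δp = 260 hPa = 26000 Pa, q̄ = 0.000343 kg/kg → 0.000343 × 26000 / 9.8 = 0.91 mm
PW = 15.08 + 7.03 + 3.51 + 4.86 + 0.91 = 31.39 ≈ 31.4 mm.
Rainfall = ε × PW = 0.23 × 31.4 = 7.2 mm.

PW ≈ 31.4 mm; rainfall ≈ 7.2 mm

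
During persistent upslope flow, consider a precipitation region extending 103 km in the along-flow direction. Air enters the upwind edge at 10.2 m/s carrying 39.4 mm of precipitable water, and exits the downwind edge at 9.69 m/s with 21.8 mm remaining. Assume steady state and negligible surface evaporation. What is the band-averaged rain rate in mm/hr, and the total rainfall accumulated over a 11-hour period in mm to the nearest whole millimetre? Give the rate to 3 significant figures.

R ≈ 6.66 mm/hr; total ≈ 73 mm

Column moisture flux per unit crosswind length is F = V × PW.
Inflow: F_in = 10.2 × 39.4 = 401.88 mm·m/s
Outflow: F_out = 9.69 × 21.8 = 211.242 mm·m/s
Steady-state rate R = (F_in − F_out)/L = (401.88 − 211.242) / 103000 m = 1.851e-03 mm/s.
R = 1.851e-03 × 3600 = 6.66 mm/hr.
Over 11 h: total = 6.66 × 11 = 73.26 ≈ 73 mm.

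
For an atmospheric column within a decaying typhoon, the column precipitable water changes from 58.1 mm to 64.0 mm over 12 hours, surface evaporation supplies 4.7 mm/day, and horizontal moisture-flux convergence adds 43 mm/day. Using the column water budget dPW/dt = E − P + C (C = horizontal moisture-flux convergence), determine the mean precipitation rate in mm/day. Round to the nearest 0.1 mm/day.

dPW/dt = (64.0 − 58.1) mm / (12/24 day) = +11.800 mm/day.
P = E + C − dPW/dt = 4.7 + (43) − (+11.800) = 35.9 mm/day.

P ≈ 35.9 mm/day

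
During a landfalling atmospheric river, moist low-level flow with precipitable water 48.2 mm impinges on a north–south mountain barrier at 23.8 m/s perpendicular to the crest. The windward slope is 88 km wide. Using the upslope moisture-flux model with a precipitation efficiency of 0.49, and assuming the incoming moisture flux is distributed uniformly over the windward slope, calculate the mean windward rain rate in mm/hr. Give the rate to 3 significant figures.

Incoming column moisture flux per unit ridge length: F = V × PW = 23.8 × 48.2 = 1147.16 mm·m/s.
Spread over the 88 km slope with efficiency ε = 0.49: R = ε·F/W = 0.49 × 1147.16 / 88000 m = 6.388e-03 mm/s.
R = 6.388e-03 × 3600 = 23.0 mm/hr.

R ≈ 23.0 mm/hr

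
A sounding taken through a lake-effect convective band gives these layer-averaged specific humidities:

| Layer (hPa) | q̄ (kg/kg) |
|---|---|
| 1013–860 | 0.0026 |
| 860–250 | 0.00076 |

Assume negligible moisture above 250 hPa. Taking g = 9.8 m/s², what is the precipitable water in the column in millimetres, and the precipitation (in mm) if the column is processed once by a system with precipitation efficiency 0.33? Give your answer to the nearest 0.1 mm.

Precipitable water is the column-integrated vapour mass per unit area: PW = (1/g) Σ q̄ Δp, with q in kg/kg and Δp in Pa (1 kg/m² of water = 1 mm).
Layer 1013–860 hPa: Δp = 153 hPa = 15300 Pa, q̄ = 0.0026 kg/kg → 0.0026 × 15300 / 9.8 = 4.06 mm
Layer 860–250 hPa: Δp = 610 hPa = 61000 Pa, q̄ = 0.00076 kg/kg → 0.00076 × 61000 / 9.8 = 4.73 mm
PW = 4.06 + 4.73 = 8.79 ≈ 8.8 mm.
Precipitation = ε × PW = 0.33 × 8.8 = 2.9 mm.

PW ≈ 8.8 mm; precipitation ≈ 2.9 mm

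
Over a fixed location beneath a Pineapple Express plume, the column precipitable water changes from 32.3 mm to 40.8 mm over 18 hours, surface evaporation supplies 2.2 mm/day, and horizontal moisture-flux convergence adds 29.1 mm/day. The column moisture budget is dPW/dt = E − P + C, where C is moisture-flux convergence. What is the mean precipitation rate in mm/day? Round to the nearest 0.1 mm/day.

dPW/dt = (40.8 − 32.3) mm / (18/24 day) = +11.333 mm/day.
P = E + C − dPW/dt = 2.2 + (29.1) − (+11.333) = 20.0 mm/day.

P ≈ 20.0 mm/day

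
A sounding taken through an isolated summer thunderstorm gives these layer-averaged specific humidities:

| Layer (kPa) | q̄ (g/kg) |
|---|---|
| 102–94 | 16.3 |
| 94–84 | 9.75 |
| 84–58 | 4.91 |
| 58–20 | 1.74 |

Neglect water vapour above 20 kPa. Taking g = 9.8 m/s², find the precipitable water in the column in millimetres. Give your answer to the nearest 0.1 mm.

Precipitable water is the column-integrated vapour mass per unit area: PW = (1/g) Σ q̄ Δp, with q in kg/kg and Δp in Pa (1 kg/m² of water = 1 mm).
Layer 102–94 kPa: Δp = 80 hPa = 8000 Pa, q̄ = 0.0163 kg/kg → 0.0163 × 8000 / 9.8 = 13.31 mm
Layer 94–84 kPa: Δp = 100 hPa = 10000 Pa, q̄ = 0.00975 kg/kg → 0.00975 × 10000 / 9.8 = 9.95 mm
Layer 84–58 kPa: Δp = 260 hPa = 26000 Pa, q̄ = 0.00491 kg/kg → 0.00491 × 26000 / 9.8 = 13.03 mm
Layer 58–20 kPa: Δp = 380 hPa = 38000 Pa, q̄ = 0.00174 kg/kg → 0.00174 × 38000 / 9.8 = 6.75 mm
PW = 13.31 + 9.95 + 13.03 + 6.75 = 43.04 ≈ 43.0 mm.

PW ≈ 43.0 mm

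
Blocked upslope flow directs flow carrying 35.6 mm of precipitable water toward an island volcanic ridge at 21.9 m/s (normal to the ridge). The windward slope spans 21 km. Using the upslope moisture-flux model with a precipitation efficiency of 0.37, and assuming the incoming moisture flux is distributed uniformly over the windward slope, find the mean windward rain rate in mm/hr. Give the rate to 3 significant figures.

Incoming column moisture flux per unit ridge length: F = V × PW = 21.9 × 35.6 = 779.64 mm·m/s.
Spread over the 21 km slope with efficiency ε = 0.37: R = ε·F/W = 0.37 × 779.64 / 21000 m = 1.374e-02 mm/s.
R = 1.374e-02 × 3600 = 49.5 mm/hr.

R ≈ 49.5 mm/hr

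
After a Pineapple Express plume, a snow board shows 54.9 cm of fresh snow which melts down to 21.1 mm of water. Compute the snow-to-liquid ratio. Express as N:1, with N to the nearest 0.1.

Ratio = snow depth / SWE = 549 mm / 21.1 mm = 26.0, i.e. 26.0:1.

ratio ≈ 26.0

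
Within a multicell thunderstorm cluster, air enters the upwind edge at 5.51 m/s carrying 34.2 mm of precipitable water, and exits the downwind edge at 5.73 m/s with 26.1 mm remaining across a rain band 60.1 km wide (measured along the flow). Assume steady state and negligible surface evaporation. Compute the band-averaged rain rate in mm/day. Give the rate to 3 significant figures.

Column moisture flux per unit crosswind length is F = V × PW.
Inflow: F_in = 5.51 × 34.2 = 188.442 mm·m/s
Outflow: F_out = 5.73 × 26.1 = 149.553 mm·m/s
Steady-state rate R = (F_in − F_out)/L = (188.442 − 149.553) / 60100 m = 6.471e-04 mm/s.
R = 6.471e-04 × 3600 × 24 = 55.9 mm/day.

R ≈ 55.9 mm/day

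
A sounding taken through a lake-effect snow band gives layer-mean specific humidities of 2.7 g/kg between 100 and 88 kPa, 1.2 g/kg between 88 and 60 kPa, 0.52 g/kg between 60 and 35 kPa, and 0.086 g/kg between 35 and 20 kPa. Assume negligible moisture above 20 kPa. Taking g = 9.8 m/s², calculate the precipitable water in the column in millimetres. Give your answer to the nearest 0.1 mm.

Precipitable water is the column-integrated vapour mass per unit area: PW = (1/g) Σ q̄ Δp, with q in kg/kg and Δp in Pa (1 kg/m² of water = 1 mm).
Layer 100–88 kPa: Δp = 120 hPa = 12000 Pa, q̄ = 0.0027 kg/kg → 0.0027 × 12000 / 9.8 = 3.31 mm
Layer 88–60 kPa: Δp = 280 hPa = 28000 Pa, q̄ = 0.0012 kg/kg → 0.0012 × 28000 / 9.8 = 3.43 mm
Layer 60–35 kPa: Δp = 250 hPa = 25000 Pa, q̄ = 0.00052 kg/kg → 0.00052 × 25000 / 9.8 = 1.33 mm
Layer 35–20 kPa: Δp = 150 hPa = 15000 Pa, q̄ = 8.6e-05 kg/kg → 8.6e-05 × 15000 / 9.8 = 0.13 mm
PW = 3.31 + 3.43 + 1.33 + 0.13 = 8.20 ≈ 8.2 mm.

PW ≈ 8.2 mm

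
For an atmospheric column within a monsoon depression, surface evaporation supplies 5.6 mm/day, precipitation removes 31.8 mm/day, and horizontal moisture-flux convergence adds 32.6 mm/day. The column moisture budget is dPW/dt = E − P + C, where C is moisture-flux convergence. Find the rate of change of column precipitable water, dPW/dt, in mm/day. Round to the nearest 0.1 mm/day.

dPW/dt ≈ 6.4 mm/day

dPW/dt = E − P + C = 5.6 − 31.8 + (32.6) = 6.4 mm/day.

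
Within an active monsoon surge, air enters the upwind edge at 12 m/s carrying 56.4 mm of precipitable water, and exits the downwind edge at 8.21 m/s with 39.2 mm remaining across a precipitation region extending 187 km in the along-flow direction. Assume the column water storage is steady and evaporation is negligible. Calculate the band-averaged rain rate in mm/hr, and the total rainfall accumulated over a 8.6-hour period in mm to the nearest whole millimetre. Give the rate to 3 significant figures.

R ≈ 6.83 mm/hr; total ≈ 59 mm

Column moisture flux per unit crosswind length is F = V × PW.
Inflow: F_in = 12 × 56.4 = 676.8 mm·m/s
Outflow: F_out = 8.21 × 39.2 = 321.832 mm·m/s
Steady-state rate R = (F_in − F_out)/L = (676.8 − 321.832) / 187000 m = 1.898e-03 mm/s.
R = 1.898e-03 × 3600 = 6.83 mm/hr.
Over 8.6 h: total = 6.83 × 8.6 = 58.738 ≈ 59 mm.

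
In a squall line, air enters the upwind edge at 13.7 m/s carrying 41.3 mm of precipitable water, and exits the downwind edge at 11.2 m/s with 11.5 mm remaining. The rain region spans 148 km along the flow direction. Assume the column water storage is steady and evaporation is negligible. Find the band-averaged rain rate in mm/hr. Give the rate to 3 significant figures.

Column moisture flux per unit crosswind length is F = V × PW.
Inflow: F_in = 13.7 × 41.3 = 565.81 mm·m/s
Outflow: F_out = 11.2 × 11.5 = 128.8 mm·m/s
Steady-state rate R = (F_in − F_out)/L = (565.81 − 128.8) / 148000 m = 2.953e-03 mm/s.
R = 2.953e-03 × 3600 = 10.6 mm/hr.

R ≈ 10.6 mm/hr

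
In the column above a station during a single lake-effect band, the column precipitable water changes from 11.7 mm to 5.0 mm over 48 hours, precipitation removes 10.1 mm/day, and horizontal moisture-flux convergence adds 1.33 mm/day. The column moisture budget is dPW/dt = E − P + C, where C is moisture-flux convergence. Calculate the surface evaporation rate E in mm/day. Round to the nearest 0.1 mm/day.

dPW/dt = (5.0 − 11.7) mm / (48/24 day) = -3.350 mm/day.
E = dPW/dt + P − C = (-3.350) + 10.1 − (1.33) = 5.4 mm/day.

E ≈ 5.4 mm/day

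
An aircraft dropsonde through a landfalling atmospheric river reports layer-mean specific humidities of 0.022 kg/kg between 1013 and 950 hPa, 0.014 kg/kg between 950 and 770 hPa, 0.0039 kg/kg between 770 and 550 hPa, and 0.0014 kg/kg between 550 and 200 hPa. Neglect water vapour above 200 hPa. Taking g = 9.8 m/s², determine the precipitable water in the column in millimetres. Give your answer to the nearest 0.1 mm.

Precipitable water is the column-integrated vapour mass per unit area: PW = (1/g) Σ q̄ Δp, with q in kg/kg and Δp in Pa (1 kg/m² of water = 1 mm).
Layer 1013–950 hPa: Δp = 63 hPa = 6300 Pa, q̄ = 0.022 kg/kg → 0.022 × 6300 / 9.8 = 14.14 mm
Layer 950–770 hPa: Δp = 180 hPa = 18000 Pa, q̄ = 0.014 kg/kg → 0.014 × 18000 / 9.8 = 25.71 mm
Layer 770–550 hPa: Δp = 220 hPa = 22000 Pa, q̄ = 0.0039 kg/kg → 0.0039 × 22000 / 9.8 = 8.76 mm
Layer 550–200 hPa: Δp = 350 hPa = 35000 Pa, q̄ = 0.0014 kg/kg → 0.0014 × 35000 / 9.8 = 5.00 mm
PW = 14.14 + 25.71 + 8.76 + 5.00 = 53.61 ≈ 53.6 mm.

PW ≈ 53.6 mm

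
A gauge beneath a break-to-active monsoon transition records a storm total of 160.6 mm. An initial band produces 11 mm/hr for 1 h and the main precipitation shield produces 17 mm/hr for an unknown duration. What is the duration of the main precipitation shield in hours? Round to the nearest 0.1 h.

Known phases: 11 × 1 = 11 mm.
Remaining depth = 160.6 − 11 = 149.6 mm.
Duration = 149.6 / 17 = 8.8 h.

duration ≈ 8.8 h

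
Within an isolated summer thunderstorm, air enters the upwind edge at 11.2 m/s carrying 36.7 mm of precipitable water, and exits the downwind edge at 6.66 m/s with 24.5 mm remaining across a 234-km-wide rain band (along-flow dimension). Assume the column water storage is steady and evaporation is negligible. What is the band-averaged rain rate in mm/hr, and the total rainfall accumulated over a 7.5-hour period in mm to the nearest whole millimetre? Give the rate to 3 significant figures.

Column moisture flux per unit crosswind length is F = V × PW.
Inflow: F_in = 11.2 × 36.7 = 411.04 mm·m/s
Outflow: F_out = 6.66 × 24.5 = 163.17 mm·m/s
Steady-state rate R = (F_in − F_out)/L = (411.04 − 163.17) / 234000 m = 1.059e-03 mm/s.
R = 1.059e-03 × 3600 = 3.81 mm/hr.
Over 7.5 h: total = 3.81 × 7.5 = 28.575 ≈ 29 mm.

R ≈ 3.81 mm/hr; total ≈ 29 mm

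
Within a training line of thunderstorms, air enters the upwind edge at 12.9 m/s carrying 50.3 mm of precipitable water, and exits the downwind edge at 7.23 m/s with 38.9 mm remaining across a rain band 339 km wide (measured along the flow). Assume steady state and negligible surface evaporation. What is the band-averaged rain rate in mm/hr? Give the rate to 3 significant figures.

R ≈ 3.90 mm/hr

Column moisture flux per unit crosswind length is F = V × PW.
Inflow: F_in = 12.9 × 50.3 = 648.87 mm·m/s
Outflow: F_out = 7.23 × 38.9 = 281.247 mm·m/s
Steady-state rate R = (F_in − F_out)/L = (648.87 − 281.247) / 339000 m = 1.084e-03 mm/s.
R = 1.084e-03 × 3600 = 3.90 mm/hr.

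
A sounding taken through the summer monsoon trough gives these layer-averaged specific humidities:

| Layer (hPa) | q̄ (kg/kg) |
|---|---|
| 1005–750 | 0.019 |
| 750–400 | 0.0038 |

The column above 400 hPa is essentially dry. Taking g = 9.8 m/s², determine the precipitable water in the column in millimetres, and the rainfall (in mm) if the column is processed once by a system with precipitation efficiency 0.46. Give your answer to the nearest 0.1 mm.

PW ≈ 63.0 mm; rainfall ≈ 29.0 mm

Precipitable water is the column-integrated vapour mass per unit area: PW = (1/g) Σ q̄ Δp, with q in kg/kg and Δp in Pa (1 kg/m² of water = 1 mm).
Layer 1005–750 hPa: Δp = 255 hPa = 25500 Pa, q̄ = 0.019 kg/kg → 0.019 × 25500 / 9.8 = 49.44 mm
Layer 750–400 hPa: Δp = 350 hPa = 35000 Pa, q̄ = 0.0038 kg/kg → 0.0038 × 35000 / 9.8 = 13.57 mm
PW = 49.44 + 13.57 = 63.01 ≈ 63.0 mm.
Rainfall = ε × PW = 0.46 × 63.0 = 29.0 mm.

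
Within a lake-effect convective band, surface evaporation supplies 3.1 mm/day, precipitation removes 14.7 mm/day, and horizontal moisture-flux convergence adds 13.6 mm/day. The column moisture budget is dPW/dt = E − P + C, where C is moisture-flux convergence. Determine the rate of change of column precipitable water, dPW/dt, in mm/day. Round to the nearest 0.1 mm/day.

dPW/dt ≈ 2.0 mm/day

dPW/dt = E − P + C = 3.1 − 14.7 + (13.6) = 2.0 mm/day.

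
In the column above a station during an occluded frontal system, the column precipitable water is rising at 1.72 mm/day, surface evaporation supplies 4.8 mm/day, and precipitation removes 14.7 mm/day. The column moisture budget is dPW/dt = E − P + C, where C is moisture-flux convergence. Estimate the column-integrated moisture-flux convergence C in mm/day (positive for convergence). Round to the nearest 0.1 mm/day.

C ≈ 11.6 mm/day

dPW/dt = +1.72 mm/day.
C = dPW/dt − E + P = (+1.72) − 4.8 + 14.7 = 11.6 mm/day.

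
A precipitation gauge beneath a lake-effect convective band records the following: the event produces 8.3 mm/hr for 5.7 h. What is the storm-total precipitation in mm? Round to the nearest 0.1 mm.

total ≈ 47.3 mm

Total = Σ Rᵢ Δtᵢ = 8.3 × 5.7
      = 47.31 = 47.3 mm.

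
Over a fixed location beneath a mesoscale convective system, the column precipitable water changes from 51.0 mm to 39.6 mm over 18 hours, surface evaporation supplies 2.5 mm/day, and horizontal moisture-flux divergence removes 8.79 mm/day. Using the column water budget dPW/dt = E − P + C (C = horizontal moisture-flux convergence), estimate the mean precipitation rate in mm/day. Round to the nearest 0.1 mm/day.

P ≈ 8.9 mm/day

dPW/dt = (39.6 − 51.0) mm / (18/24 day) = -15.200 mm/day.
P = E + C − dPW/dt = 2.5 + (-8.79) − (-15.200) = 8.9 mm/day.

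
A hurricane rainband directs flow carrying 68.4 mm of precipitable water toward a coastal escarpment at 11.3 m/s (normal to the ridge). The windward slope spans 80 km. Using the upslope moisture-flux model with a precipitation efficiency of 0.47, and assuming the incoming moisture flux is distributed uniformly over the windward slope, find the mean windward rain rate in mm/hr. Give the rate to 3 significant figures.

Incoming column moisture flux per unit ridge length: F = V × PW = 11.3 × 68.4 = 772.92 mm·m/s.
Spread over the 80 km slope with efficiency ε = 0.47: R = ε·F/W = 0.47 × 772.92 / 80000 m = 4.541e-03 mm/s.
R = 4.541e-03 × 3600 = 16.3 mm/hr.

R ≈ 16.3 mm/hr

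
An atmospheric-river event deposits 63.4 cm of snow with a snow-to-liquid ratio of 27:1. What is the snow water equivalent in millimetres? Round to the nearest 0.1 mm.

SWE = snow depth / ratio = 63.4 cm / 27 = 2.348 cm = 23.5 mm.

SWE ≈ 23.5 mm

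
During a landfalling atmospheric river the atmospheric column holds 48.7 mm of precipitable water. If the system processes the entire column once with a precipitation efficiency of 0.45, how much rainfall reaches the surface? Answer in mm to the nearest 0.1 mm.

rainfall ≈ 21.9 mm

Rainfall = ε × PW = 0.45 × 48.7 = 21.9 mm.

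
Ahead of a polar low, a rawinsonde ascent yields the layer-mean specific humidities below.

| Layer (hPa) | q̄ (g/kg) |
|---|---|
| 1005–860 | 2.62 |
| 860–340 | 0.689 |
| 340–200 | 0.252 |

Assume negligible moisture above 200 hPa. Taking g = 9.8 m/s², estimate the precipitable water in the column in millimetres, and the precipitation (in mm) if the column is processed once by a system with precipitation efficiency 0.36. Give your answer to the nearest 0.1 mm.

PW ≈ 7.9 mm; precipitation ≈ 2.8 mm

Precipitable water is the column-integrated vapour mass per unit area: PW = (1/g) Σ q̄ Δp, with q in kg/kg and Δp in Pa (1 kg/m² of water = 1 mm).
Layer 1005–860 hPa: Δp = 145 hPa = 14500 Pa, q̄ = 0.00262 kg/kg → 0.00262 × 14500 / 9.8 = 3.88 mm
Layer 860–340 hPa: Δp = 520 hPa = 52000 Pa, q̄ = 0.000689 kg/kg → 0.000689 × 52000 / 9.8 = 3.66 mm
Layer 340–200 hPa: Δp = 140 hPa = 14000 Pa, q̄ = 0.000252 kg/kg → 0.000252 × 14000 / 9.8 = 0.36 mm
PW = 3.88 + 3.66 + 0.36 = 7.90 ≈ 7.9 mm.
Precipitation = ε × PW = 0.36 × 7.9 = 2.8 mm.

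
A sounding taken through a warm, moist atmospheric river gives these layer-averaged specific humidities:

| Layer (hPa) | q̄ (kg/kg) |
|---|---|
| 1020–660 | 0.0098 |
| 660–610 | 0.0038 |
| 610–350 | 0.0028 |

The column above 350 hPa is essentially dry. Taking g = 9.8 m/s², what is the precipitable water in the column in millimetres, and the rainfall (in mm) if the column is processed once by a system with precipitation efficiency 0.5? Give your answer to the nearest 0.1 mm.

PW ≈ 45.4 mm; rainfall ≈ 22.7 mm

Precipitable water is the column-integrated vapour mass per unit area: PW = (1/g) Σ q̄ Δp, with q in kg/kg and Δp in Pa (1 kg/m² of water = 1 mm).
Layer 1020–660 hPa: Δp = 360 hPa = 36000 Pa, q̄ = 0.0098 kg/kg → 0.0098 × 36000 / 9.8 = 36.00 mm
Layer 660–610 hPa: Δp = 50 hPa = 5000 Pa, q̄ = 0.0038 kg/kg → 0.0038 × 5000 / 9.8 = 1.94 mm
Layer 610–350 hPa: Δp = 260 hPa = 26000 Pa, q̄ = 0.0028 kg/kg → 0.0028 × 26000 / 9.8 = 7.43 mm
PW = 36.00 + 1.94 + 7.43 = 45.37 ≈ 45.4 mm.
Rainfall = ε × PW = 0.5 × 45.4 = 22.7 mm.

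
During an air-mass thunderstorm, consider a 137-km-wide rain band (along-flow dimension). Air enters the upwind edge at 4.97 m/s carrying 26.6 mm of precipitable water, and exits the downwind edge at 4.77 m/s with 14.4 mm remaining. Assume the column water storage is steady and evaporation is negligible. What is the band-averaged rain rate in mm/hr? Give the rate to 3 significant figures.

Column moisture flux per unit crosswind length is F = V × PW.
Inflow: F_in = 4.97 × 26.6 = 132.202 mm·m/s
Outflow: F_out = 4.77 × 14.4 = 68.688 mm·m/s
Steady-state rate R = (F_in − F_out)/L = (132.202 − 68.688) / 137000 m = 4.636e-04 mm/s.
R = 4.636e-04 × 3600 = 1.67 mm/hr.

R ≈ 1.67 mm/hr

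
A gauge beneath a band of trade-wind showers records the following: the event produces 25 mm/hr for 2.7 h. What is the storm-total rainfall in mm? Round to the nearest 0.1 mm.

total ≈ 67.5 mm

Total = Σ Rᵢ Δtᵢ = 25 × 2.7
      = 67.5 = 67.5 mm.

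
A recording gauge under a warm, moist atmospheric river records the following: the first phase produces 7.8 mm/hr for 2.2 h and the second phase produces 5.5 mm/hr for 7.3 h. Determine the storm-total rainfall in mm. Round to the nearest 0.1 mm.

total ≈ 57.3 mm

Total = Σ Rᵢ Δtᵢ = 7.8 × 2.2 + 5.5 × 7.3
      = 17.16 + 40.15 = 57.3 mm.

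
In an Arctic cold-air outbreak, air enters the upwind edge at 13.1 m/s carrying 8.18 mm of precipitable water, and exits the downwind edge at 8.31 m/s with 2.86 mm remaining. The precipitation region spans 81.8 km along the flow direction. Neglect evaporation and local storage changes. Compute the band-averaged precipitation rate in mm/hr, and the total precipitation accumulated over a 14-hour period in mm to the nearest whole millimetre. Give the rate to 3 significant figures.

R ≈ 3.67 mm/hr; total ≈ 51 mm

Column moisture flux per unit crosswind length is F = V × PW.
Inflow: F_in = 13.1 × 8.18 = 107.158 mm·m/s
Outflow: F_out = 8.31 × 2.86 = 23.7666 mm·m/s
Steady-state rate R = (F_in − F_out)/L = (107.158 − 23.7666) / 81800 m = 1.019e-03 mm/s.
R = 1.019e-03 × 3600 = 3.67 mm/hr.
Over 14 h: total = 3.67 × 14 = 51.38 ≈ 51 mm.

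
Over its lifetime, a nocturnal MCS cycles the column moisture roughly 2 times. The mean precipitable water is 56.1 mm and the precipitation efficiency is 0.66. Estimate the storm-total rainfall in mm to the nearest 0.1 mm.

rainfall ≈ 74.1 mm

Each cycle deposits ε × PW = 0.66 × 56.1 = 37.026 mm.
Over 2 cycles: 2 × 37.026 = 74.1 mm.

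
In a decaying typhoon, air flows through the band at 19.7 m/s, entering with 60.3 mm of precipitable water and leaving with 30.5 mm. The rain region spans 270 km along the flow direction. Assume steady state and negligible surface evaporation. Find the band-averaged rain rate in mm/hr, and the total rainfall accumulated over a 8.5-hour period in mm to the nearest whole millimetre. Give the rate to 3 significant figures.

R ≈ 7.83 mm/hr; total ≈ 67 mm

Column moisture flux per unit crosswind length is F = V × PW.
Inflow: F_in = 19.7 × 60.3 = 1187.91 mm·m/s
Outflow: F_out = 19.7 × 30.5 = 600.85 mm·m/s
Steady-state rate R = (F_in − F_out)/L = (1187.91 − 600.85) / 270000 m = 2.174e-03 mm/s.
R = 2.174e-03 × 3600 = 7.83 mm/hr.
Over 8.5 h: total = 7.83 × 8.5 = 66.555 ≈ 67 mm.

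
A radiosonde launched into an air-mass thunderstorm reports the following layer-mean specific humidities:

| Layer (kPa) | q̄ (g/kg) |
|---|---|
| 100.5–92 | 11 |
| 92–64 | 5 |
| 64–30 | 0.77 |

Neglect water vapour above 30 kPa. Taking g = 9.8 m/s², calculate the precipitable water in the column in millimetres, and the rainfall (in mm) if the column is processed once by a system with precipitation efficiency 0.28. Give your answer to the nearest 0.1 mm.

PW ≈ 26.5 mm; rainfall ≈ 7.4 mm

Precipitable water is the column-integrated vapour mass per unit area: PW = (1/g) Σ q̄ Δp, with q in kg/kg and Δp in Pa (1 kg/m² of water = 1 mm).
Layer 100.5–92 kPa: Δp = 85 hPa = 8500 Pa, q̄ = 0.011 kg/kg → 0.011 × 8500 / 9.8 = 9.54 mm
Layer 92–64 kPa: Δp = 280 hPa = 28000 Pa, q̄ = 0.005 kg/kg → 0.005 × 28000 / 9.8 = 14.29 mm
Layer 64–30 kPa: Δp = 340 hPa = 34000 Pa, q̄ = 0.00077 kg/kg → 0.00077 × 34000 / 9.8 = 2.67 mm
PW = 9.54 + 14.29 + 2.67 = 26.50 ≈ 26.5 mm.
Rainfall = ε × PW = 0.28 × 26.5 = 7.4 mm.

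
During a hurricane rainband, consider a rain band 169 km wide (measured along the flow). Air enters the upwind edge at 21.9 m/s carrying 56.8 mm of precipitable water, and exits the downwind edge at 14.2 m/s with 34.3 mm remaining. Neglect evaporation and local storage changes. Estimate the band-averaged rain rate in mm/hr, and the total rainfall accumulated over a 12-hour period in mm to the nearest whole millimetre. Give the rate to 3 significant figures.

Column moisture flux per unit crosswind length is F = V × PW.
Inflow: F_in = 21.9 × 56.8 = 1243.92 mm·m/s
Outflow: F_out = 14.2 × 34.3 = 487.06 mm·m/s
Steady-state rate R = (F_in − F_out)/L = (1243.92 − 487.06) / 169000 m = 4.478e-03 mm/s.
R = 4.478e-03 × 3600 = 16.1 mm/hr.
Over 12 h: total = 16.1 × 12 = 193.2 ≈ 193 mm.

R ≈ 16.1 mm/hr; total ≈ 193 mm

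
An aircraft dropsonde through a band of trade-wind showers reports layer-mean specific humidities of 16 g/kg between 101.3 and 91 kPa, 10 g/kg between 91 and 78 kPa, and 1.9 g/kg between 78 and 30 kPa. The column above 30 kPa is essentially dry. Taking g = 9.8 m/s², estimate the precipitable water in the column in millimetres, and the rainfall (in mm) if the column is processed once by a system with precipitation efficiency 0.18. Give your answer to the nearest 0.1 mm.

Precipitable water is the column-integrated vapour mass per unit area: PW = (1/g) Σ q̄ Δp, with q in kg/kg and Δp in Pa (1 kg/m² of water = 1 mm).
Layer 101.3–91 kPa: Δp = 103 hPa = 10300 Pa, q̄ = 0.016 kg/kg → 0.016 × 10300 / 9.8 = 16.82 mm
Layer 91–78 kPa: Δp = 130 hPa = 13000 Pa, q̄ = 0.01 kg/kg → 0.01 × 13000 / 9.8 = 13.27 mm
Layer 78–30 kPa: Δp = 480 hPa = 48000 Pa, q̄ = 0.0019 kg/kg → 0.0019 × 48000 / 9.8 = 9.31 mm
PW = 16.82 + 13.27 + 9.31 = 39.40 ≈ 39.4 mm.
Rainfall = ε × PW = 0.18 × 39.4 = 7.1 mm.

PW ≈ 39.4 mm; rainfall ≈ 7.1 mm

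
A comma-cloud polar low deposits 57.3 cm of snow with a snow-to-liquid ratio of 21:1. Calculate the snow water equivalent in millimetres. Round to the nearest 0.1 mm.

SWE = snow depth / ratio = 57.3 cm / 21 = 2.729 cm = 27.3 mm.

SWE ≈ 27.3 mm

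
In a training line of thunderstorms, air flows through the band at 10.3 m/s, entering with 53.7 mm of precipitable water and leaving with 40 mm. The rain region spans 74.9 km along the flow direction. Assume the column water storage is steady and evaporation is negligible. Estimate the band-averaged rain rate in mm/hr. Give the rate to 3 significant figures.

R ≈ 6.78 mm/hr

Column moisture flux per unit crosswind length is F = V × PW.
Inflow: F_in = 10.3 × 53.7 = 553.11 mm·m/s
Outflow: F_out = 10.3 × 40 = 412 mm·m/s
Steady-state rate R = (F_in − F_out)/L = (553.11 − 412) / 74900 m = 1.884e-03 mm/s.
R = 1.884e-03 × 3600 = 6.78 mm/hr.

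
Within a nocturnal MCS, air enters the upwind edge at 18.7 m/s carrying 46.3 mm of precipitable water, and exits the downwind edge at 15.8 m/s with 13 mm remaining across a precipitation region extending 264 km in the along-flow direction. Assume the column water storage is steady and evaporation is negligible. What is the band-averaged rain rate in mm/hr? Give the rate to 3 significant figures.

Column moisture flux per unit crosswind length is F = V × PW.
Inflow: F_in = 18.7 × 46.3 = 865.81 mm·m/s
Outflow: F_out = 15.8 × 13 = 205.4 mm·m/s
Steady-state rate R = (F_in − F_out)/L = (865.81 − 205.4) / 264000 m = 2.502e-03 mm/s.
R = 2.502e-03 × 3600 = 9.01 mm/hr.

R ≈ 9.01 mm/hr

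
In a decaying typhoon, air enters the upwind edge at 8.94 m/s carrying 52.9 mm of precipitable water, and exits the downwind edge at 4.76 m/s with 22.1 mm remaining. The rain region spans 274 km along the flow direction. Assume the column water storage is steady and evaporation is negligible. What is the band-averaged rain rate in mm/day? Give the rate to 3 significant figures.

R ≈ 116 mm/day

Column moisture flux per unit crosswind length is F = V × PW.
Inflow: F_in = 8.94 × 52.9 = 472.926 mm·m/s
Outflow: F_out = 4.76 × 22.1 = 105.196 mm·m/s
Steady-state rate R = (F_in − F_out)/L = (472.926 − 105.196) / 274000 m = 1.342e-03 mm/s.
R = 1.342e-03 × 3600 × 24 = 116 mm/day.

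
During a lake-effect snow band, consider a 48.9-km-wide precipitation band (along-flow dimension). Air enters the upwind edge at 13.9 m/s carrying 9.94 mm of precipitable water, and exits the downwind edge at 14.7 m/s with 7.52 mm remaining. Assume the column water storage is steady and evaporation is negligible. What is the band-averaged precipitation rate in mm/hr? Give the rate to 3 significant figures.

Column moisture flux per unit crosswind length is F = V × PW.
Inflow: F_in = 13.9 × 9.94 = 138.166 mm·m/s
Outflow: F_out = 14.7 × 7.52 = 110.544 mm·m/s
Steady-state rate R = (F_in − F_out)/L = (138.166 − 110.544) / 48900 m = 5.649e-04 mm/s.
R = 5.649e-04 × 3600 = 2.03 mm/hr.

R ≈ 2.03 mm/hr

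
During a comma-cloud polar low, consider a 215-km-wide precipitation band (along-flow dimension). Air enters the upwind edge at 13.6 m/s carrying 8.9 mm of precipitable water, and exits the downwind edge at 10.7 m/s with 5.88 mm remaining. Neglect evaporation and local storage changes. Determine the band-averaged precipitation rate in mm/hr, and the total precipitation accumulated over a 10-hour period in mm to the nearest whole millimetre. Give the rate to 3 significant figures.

Column moisture flux per unit crosswind length is F = V × PW.
Inflow: F_in = 13.6 × 8.9 = 121.04 mm·m/s
Outflow: F_out = 10.7 × 5.88 = 62.916 mm·m/s
Steady-state rate R = (F_in − F_out)/L = (121.04 − 62.916) / 215000 m = 2.703e-04 mm/s.
R = 2.703e-04 × 3600 = 0.973 mm/hr.
Over 10 h: total = 0.973 × 10 = 9.73 ≈ 10 mm.

R ≈ 0.973 mm/hr; total ≈ 10 mm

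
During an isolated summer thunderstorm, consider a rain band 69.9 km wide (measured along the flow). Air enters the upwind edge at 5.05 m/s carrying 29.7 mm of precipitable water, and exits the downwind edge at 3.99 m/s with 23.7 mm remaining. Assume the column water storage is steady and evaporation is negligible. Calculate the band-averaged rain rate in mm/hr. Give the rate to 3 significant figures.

R ≈ 2.85 mm/hr

Column moisture flux per unit crosswind length is F = V × PW.
Inflow: F_in = 5.05 × 29.7 = 149.985 mm·m/s
Outflow: F_out = 3.99 × 23.7 = 94.563 mm·m/s
Steady-state rate R = (F_in − F_out)/L = (149.985 − 94.563) / 69900 m = 7.929e-04 mm/s.
R = 7.929e-04 × 3600 = 2.85 mm/hr.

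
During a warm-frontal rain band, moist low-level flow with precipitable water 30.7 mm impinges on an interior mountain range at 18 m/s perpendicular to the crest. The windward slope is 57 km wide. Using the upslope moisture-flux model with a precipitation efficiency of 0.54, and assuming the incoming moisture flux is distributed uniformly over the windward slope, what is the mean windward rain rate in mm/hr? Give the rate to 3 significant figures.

R ≈ 18.8 mm/hr

Incoming column moisture flux per unit ridge length: F = V × PW = 18 × 30.7 = 552.6 mm·m/s.
Spread over the 57 km slope with efficiency ε = 0.54: R = ε·F/W = 0.54 × 552.6 / 57000 m = 5.235e-03 mm/s.
R = 5.235e-03 × 3600 = 18.8 mm/hr.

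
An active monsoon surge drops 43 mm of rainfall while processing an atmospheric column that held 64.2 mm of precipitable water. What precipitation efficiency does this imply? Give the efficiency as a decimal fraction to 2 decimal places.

ε ≈ 0.67

ε = rainfall / PW = 43 / 64.2 = 0.67.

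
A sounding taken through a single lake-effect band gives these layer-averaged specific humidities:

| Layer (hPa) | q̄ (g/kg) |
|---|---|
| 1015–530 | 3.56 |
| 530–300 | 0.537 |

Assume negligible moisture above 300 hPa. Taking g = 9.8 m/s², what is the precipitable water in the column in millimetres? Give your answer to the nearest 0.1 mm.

Precipitable water is the column-integrated vapour mass per unit area: PW = (1/g) Σ q̄ Δp, with q in kg/kg and Δp in Pa (1 kg/m² of water = 1 mm).
Layer 1015–530 hPa: Δp = 485 hPa = 48500 Pa, q̄ = 0.00356 kg/kg → 0.00356 × 48500 / 9.8 = 17.62 mm
Layer 530–300 hPa: Δp = 230 hPa = 23000 Pa, q̄ = 0.000537 kg/kg → 0.000537 × 23000 / 9.8 = 1.26 mm
PW = 17.62 + 1.26 = 18.88 ≈ 18.9 mm.

PW ≈ 18.9 mm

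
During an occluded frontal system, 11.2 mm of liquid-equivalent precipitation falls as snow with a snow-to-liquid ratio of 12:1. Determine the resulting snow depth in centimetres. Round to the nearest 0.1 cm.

snow depth ≈ 13.4 cm

Snow depth = liquid × ratio = 11.2 mm × 12 = 134.4 mm = 13.4 cm.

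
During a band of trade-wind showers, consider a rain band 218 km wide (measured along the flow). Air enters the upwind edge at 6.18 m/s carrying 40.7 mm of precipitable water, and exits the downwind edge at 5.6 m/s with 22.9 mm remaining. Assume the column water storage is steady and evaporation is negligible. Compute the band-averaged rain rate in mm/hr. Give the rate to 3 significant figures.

R ≈ 2.04 mm/hr

Column moisture flux per unit crosswind length is F = V × PW.
Inflow: F_in = 6.18 × 40.7 = 251.526 mm·m/s
Outflow: F_out = 5.6 × 22.9 = 128.24 mm·m/s
Steady-state rate R = (F_in − F_out)/L = (251.526 − 128.24) / 218000 m = 5.655e-04 mm/s.
R = 5.655e-04 × 3600 = 2.04 mm/hr.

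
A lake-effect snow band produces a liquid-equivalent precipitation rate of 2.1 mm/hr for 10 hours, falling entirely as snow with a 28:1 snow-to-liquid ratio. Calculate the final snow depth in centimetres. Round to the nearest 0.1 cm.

Liquid-equivalent depth = 2.1 × 10 = 21 mm.
Snow depth = 21 mm × 28 = 588 mm = 58.8 cm.

snow depth ≈ 58.8 cm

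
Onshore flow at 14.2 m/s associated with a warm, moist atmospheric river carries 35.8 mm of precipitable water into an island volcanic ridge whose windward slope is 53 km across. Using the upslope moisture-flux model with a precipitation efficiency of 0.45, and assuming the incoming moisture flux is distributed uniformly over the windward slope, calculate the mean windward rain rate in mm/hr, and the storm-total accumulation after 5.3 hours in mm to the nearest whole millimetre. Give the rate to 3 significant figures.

R ≈ 15.5 mm/hr; total ≈ 82 mm

Incoming column moisture flux per unit ridge length: F = V × PW = 14.2 × 35.8 = 508.36 mm·m/s.
Spread over the 53 km slope with efficiency ε = 0.45: R = ε·F/W = 0.45 × 508.36 / 53000 m = 4.316e-03 mm/s.
R = 4.316e-03 × 3600 = 15.5 mm/hr.
Over 5.3 h: total = 15.5 × 5.3 = 82.15 ≈ 82 mm.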